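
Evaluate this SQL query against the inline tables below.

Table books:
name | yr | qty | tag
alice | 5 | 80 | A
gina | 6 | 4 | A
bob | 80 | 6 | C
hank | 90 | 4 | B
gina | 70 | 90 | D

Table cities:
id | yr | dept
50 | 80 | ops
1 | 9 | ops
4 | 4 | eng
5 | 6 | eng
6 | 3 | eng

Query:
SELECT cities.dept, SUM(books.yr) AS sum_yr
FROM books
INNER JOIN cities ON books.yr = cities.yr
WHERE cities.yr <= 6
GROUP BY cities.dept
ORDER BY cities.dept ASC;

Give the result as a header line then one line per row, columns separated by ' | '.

== RESULT ==
cities.dept | sum_yr
eng | 6

Derivation:
After JOIN cities (2 rows):
books.name | books.yr | books.qty | books.tag | cities.id | cities.yr | cities.dept
gina | 6 | 4 | A | 5 | 6 | eng
bob | 80 | 6 | C | 50 | 80 | ops
After WHERE (1 rows):
books.name | books.yr | books.qty | books.tag | cities.id | cities.yr | cities.dept
gina | 6 | 4 | A | 5 | 6 | eng
After GROUP BY (1 rows):
cities.dept | sum_yr
eng | 6
After ORDER BY (1 rows):
cities.dept | sum_yr
eng | 6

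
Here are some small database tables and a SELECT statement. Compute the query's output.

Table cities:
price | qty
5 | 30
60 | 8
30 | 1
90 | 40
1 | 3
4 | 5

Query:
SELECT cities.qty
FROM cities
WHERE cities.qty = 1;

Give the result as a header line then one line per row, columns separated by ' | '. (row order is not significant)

== RESULT ==
cities.qty
1

Derivation:
After WHERE (1 rows):
cities.price | cities.qty
30 | 1
After SELECT (1 rows):
cities.qty
1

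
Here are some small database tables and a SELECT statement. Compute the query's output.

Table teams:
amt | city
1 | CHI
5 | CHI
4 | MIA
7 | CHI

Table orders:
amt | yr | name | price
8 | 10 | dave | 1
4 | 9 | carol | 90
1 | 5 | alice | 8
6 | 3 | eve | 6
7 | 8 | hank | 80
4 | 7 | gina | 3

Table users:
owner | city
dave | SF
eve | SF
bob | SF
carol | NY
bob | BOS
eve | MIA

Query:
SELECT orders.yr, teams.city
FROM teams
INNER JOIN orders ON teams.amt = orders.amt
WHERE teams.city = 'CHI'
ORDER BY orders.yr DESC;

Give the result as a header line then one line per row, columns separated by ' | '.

After JOIN orders (4 rows):
teams.amt | teams.city | orders.amt | orders.yr | orders.name | orders.price
1 | CHI | 1 | 5 | alice | 8
4 | MIA | 4 | 9 | carol | 90
4 | MIA | 4 | 7 | gina | 3
7 | CHI | 7 | 8 | hank | 80
After WHERE (2 rows):
teams.amt | teams.city | orders.amt | orders.yr | orders.name | orders.price
1 | CHI | 1 | 5 | alice | 8
7 | CHI | 7 | 8 | hank | 80
After SELECT (2 rows):
orders.yr | teams.city
5 | CHI
8 | CHI
After ORDER BY (2 rows):
orders.yr | teams.city
8 | CHI
5 | CHI

== RESULT ==
orders.yr | teams.city
8 | CHI
5 | CHI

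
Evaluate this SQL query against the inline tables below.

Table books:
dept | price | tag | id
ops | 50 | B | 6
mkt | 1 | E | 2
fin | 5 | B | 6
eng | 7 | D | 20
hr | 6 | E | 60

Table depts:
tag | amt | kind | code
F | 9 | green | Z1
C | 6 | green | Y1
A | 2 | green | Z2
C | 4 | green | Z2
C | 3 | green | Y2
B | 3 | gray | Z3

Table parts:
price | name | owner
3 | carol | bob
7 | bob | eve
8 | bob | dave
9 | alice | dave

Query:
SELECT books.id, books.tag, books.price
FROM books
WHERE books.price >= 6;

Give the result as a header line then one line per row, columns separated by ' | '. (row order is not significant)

== RESULT ==
books.id | books.tag | books.price
6 | B | 50
20 | D | 7
60 | E | 6

Derivation:
After WHERE (3 rows):
books.dept | books.price | books.tag | books.id
ops | 50 | B | 6
eng | 7 | D | 20
hr | 6 | E | 60
After SELECT (3 rows):
books.id | books.tag | books.price
6 | B | 50
20 | D | 7
60 | E | 6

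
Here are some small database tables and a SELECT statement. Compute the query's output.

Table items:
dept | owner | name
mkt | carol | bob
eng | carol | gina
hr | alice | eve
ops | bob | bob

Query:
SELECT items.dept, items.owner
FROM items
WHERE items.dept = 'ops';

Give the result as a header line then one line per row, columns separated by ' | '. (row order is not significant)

== RESULT ==
items.dept | items.owner
ops | bob

Derivation:
After WHERE (1 rows):
items.dept | items.owner | items.name
ops | bob | bob
After SELECT (1 rows):
items.dept | items.owner
ops | bob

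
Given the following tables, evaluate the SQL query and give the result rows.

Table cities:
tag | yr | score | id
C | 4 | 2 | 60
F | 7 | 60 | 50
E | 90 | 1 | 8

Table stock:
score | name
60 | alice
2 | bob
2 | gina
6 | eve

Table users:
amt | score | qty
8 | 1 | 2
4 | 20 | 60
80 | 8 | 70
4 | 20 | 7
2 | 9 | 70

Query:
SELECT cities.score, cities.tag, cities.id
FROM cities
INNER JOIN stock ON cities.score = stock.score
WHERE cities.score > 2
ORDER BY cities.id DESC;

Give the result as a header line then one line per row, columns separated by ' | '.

After JOIN stock (3 rows):
cities.tag | cities.yr | cities.score | cities.id | stock.score | stock.name
C | 4 | 2 | 60 | 2 | bob
C | 4 | 2 | 60 | 2 | gina
F | 7 | 60 | 50 | 60 | alice
After WHERE (1 rows):
cities.tag | cities.yr | cities.score | cities.id | stock.score | stock.name
F | 7 | 60 | 50 | 60 | alice
After SELECT (1 rows):
cities.score | cities.tag | cities.id
60 | F | 50
After ORDER BY (1 rows):
cities.score | cities.tag | cities.id
60 | F | 50

== RESULT ==
cities.score | cities.tag | cities.id
60 | F | 50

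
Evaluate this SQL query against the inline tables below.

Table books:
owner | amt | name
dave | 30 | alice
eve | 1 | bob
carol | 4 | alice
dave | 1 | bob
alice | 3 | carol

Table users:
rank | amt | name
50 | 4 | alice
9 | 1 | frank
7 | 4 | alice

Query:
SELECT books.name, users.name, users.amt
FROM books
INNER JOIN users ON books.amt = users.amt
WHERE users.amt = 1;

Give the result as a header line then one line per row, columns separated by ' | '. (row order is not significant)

After JOIN users (4 rows):
books.owner | books.amt | books.name | users.rank | users.amt | users.name
eve | 1 | bob | 9 | 1 | frank
carol | 4 | alice | 50 | 4 | alice
carol | 4 | alice | 7 | 4 | alice
dave | 1 | bob | 9 | 1 | frank
After WHERE (2 rows):
books.owner | books.amt | books.name | users.rank | users.amt | users.name
eve | 1 | bob | 9 | 1 | frank
dave | 1 | bob | 9 | 1 | frank
After SELECT (2 rows):
books.name | users.name | users.amt
bob | frank | 1
bob | frank | 1

== RESULT ==
books.name | users.name | users.amt
bob | frank | 1
bob | frank | 1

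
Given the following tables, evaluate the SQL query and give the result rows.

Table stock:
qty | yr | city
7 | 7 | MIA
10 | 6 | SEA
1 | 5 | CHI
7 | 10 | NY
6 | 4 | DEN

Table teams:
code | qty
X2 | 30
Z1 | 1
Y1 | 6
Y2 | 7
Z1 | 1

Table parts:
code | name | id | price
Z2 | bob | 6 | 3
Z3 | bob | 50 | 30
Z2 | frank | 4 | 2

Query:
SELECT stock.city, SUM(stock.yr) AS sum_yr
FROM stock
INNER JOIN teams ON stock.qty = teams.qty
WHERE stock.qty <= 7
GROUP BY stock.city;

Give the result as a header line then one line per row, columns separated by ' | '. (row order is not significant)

After JOIN teams (5 rows):
stock.qty | stock.yr | stock.city | teams.code | teams.qty
7 | 7 | MIA | Y2 | 7
1 | 5 | CHI | Z1 | 1
1 | 5 | CHI | Z1 | 1
7 | 10 | NY | Y2 | 7
6 | 4 | DEN | Y1 | 6
After WHERE (5 rows):
stock.qty | stock.yr | stock.city | teams.code | teams.qty
7 | 7 | MIA | Y2 | 7
1 | 5 | CHI | Z1 | 1
1 | 5 | CHI | Z1 | 1
7 | 10 | NY | Y2 | 7
6 | 4 | DEN | Y1 | 6
After GROUP BY (4 rows):
stock.city | sum_yr
MIA | 7
CHI | 10
NY | 10
DEN | 4

== RESULT ==
stock.city | sum_yr
MIA | 7
CHI | 10
NY | 10
DEN | 4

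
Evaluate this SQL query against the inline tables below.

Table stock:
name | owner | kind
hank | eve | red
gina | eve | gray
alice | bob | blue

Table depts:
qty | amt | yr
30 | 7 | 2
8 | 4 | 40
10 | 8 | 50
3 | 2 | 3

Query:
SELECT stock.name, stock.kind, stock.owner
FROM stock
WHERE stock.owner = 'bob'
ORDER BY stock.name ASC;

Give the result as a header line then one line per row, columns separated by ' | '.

After WHERE (1 rows):
stock.name | stock.owner | stock.kind
alice | bob | blue
After SELECT (1 rows):
stock.name | stock.kind | stock.owner
alice | blue | bob
After ORDER BY (1 rows):
stock.name | stock.kind | stock.owner
alice | blue | bob

== RESULT ==
stock.name | stock.kind | stock.owner
alice | blue | bob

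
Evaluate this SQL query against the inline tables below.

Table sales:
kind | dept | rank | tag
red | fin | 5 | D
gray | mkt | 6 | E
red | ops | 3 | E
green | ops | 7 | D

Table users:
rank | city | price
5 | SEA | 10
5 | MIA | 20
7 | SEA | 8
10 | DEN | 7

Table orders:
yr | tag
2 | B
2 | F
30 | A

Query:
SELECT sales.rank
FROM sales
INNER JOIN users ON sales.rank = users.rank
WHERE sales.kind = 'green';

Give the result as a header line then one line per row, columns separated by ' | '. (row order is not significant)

After JOIN users (3 rows):
sales.kind | sales.dept | sales.rank | sales.tag | users.rank | users.city | users.price
red | fin | 5 | D | 5 | SEA | 10
red | fin | 5 | D | 5 | MIA | 20
green | ops | 7 | D | 7 | SEA | 8
After WHERE (1 rows):
sales.kind | sales.dept | sales.rank | sales.tag | users.rank | users.city | users.price
green | ops | 7 | D | 7 | SEA | 8
After SELECT (1 rows):
sales.rank
7

== RESULT ==
sales.rank
7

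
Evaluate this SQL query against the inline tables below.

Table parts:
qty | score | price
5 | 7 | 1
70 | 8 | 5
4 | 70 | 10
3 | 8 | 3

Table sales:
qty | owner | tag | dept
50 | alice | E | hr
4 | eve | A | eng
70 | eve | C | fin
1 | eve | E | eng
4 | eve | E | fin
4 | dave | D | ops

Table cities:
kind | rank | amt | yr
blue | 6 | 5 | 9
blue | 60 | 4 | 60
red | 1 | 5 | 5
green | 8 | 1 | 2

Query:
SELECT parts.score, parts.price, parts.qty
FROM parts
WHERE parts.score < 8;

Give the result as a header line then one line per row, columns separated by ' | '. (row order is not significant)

== RESULT ==
parts.score | parts.price | parts.qty
7 | 1 | 5

Derivation:
After WHERE (1 rows):
parts.qty | parts.score | parts.price
5 | 7 | 1
After SELECT (1 rows):
parts.score | parts.price | parts.qty
7 | 1 | 5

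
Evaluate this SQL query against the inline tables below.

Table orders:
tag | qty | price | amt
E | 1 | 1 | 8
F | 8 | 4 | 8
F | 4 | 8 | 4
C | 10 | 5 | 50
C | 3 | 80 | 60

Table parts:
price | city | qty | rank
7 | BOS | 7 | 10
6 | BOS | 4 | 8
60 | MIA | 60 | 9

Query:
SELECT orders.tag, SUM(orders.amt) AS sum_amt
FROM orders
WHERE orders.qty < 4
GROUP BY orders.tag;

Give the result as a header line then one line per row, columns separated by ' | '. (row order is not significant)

After WHERE (2 rows):
orders.tag | orders.qty | orders.price | orders.amt
E | 1 | 1 | 8
C | 3 | 80 | 60
After GROUP BY (2 rows):
orders.tag | sum_amt
E | 8
C | 60

== RESULT ==
orders.tag | sum_amt
E | 8
C | 60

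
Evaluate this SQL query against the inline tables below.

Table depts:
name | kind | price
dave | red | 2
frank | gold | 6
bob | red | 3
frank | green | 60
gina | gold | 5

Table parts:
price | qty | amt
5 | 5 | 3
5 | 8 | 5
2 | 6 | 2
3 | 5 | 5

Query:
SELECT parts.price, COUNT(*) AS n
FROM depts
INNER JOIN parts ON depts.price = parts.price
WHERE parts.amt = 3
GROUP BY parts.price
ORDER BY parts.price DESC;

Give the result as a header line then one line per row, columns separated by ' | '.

== RESULT ==
parts.price | n
5 | 1

Derivation:
After JOIN parts (4 rows):
depts.name | depts.kind | depts.price | parts.price | parts.qty | parts.amt
dave | red | 2 | 2 | 6 | 2
bob | red | 3 | 3 | 5 | 5
gina | gold | 5 | 5 | 5 | 3
gina | gold | 5 | 5 | 8 | 5
After WHERE (1 rows):
depts.name | depts.kind | depts.price | parts.price | parts.qty | parts.amt
gina | gold | 5 | 5 | 5 | 3
After GROUP BY (1 rows):
parts.price | n
5 | 1
After ORDER BY (1 rows):
parts.price | n
5 | 1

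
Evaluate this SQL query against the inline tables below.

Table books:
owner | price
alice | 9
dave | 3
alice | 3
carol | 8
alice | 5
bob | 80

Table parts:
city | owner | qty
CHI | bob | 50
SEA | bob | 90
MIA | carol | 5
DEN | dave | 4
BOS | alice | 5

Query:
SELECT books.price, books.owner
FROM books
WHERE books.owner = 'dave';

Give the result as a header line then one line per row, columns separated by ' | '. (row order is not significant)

After WHERE (1 rows):
books.owner | books.price
dave | 3
After SELECT (1 rows):
books.price | books.owner
3 | dave

== RESULT ==
books.price | books.owner
3 | dave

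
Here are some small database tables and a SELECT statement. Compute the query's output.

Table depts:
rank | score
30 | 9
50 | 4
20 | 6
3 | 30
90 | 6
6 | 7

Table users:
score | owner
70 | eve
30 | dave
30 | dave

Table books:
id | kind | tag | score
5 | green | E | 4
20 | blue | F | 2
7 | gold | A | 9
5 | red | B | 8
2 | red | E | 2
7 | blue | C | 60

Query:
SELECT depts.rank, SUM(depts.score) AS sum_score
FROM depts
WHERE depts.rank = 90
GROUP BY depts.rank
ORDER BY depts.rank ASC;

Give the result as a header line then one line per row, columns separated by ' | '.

After WHERE (1 rows):
depts.rank | depts.score
90 | 6
After GROUP BY (1 rows):
depts.rank | sum_score
90 | 6
After ORDER BY (1 rows):
depts.rank | sum_score
90 | 6

== RESULT ==
depts.rank | sum_score
90 | 6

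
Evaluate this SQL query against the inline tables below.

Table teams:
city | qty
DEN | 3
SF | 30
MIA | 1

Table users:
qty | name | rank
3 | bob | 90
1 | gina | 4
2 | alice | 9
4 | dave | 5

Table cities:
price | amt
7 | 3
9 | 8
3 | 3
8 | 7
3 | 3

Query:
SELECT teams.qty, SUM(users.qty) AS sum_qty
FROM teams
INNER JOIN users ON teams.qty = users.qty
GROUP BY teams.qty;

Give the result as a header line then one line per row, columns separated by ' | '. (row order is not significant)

After JOIN users (2 rows):
teams.city | teams.qty | users.qty | users.name | users.rank
DEN | 3 | 3 | bob | 90
MIA | 1 | 1 | gina | 4
After GROUP BY (2 rows):
teams.qty | sum_qty
3 | 3
1 | 1

== RESULT ==
teams.qty | sum_qty
3 | 3
1 | 1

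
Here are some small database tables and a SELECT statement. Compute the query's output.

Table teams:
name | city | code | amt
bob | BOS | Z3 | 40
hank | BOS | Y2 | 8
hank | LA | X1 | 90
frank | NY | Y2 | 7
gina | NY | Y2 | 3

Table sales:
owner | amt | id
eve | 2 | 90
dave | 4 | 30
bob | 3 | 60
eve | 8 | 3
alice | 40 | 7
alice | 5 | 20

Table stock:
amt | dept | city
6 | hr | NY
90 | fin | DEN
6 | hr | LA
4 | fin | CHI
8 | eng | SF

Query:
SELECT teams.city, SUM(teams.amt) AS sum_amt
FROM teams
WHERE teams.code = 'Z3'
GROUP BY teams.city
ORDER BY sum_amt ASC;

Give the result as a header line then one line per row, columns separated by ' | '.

== RESULT ==
teams.city | sum_amt
BOS | 40

Derivation:
After WHERE (1 rows):
teams.name | teams.city | teams.code | teams.amt
bob | BOS | Z3 | 40
After GROUP BY (1 rows):
teams.city | sum_amt
BOS | 40
After ORDER BY (1 rows):
teams.city | sum_amt
BOS | 40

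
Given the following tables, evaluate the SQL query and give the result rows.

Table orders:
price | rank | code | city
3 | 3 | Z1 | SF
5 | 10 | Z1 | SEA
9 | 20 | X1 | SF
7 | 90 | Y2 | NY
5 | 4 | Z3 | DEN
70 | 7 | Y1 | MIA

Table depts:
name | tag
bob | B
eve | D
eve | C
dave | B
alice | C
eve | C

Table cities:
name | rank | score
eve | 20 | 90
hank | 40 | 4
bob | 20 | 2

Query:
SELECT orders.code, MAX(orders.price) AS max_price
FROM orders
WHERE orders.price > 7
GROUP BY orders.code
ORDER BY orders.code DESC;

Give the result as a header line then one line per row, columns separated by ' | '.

After WHERE (2 rows):
orders.price | orders.rank | orders.code | orders.city
9 | 20 | X1 | SF
70 | 7 | Y1 | MIA
After GROUP BY (2 rows):
orders.code | max_price
X1 | 9
Y1 | 70
After ORDER BY (2 rows):
orders.code | max_price
Y1 | 70
X1 | 9

== RESULT ==
orders.code | max_price
Y1 | 70
X1 | 9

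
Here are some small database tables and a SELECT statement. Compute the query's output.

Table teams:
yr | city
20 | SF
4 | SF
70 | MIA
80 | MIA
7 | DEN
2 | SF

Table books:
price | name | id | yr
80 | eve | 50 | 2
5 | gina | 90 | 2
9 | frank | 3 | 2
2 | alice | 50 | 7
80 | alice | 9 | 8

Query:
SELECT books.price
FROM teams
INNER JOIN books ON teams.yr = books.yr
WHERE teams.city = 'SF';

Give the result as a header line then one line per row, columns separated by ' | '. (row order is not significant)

== RESULT ==
books.price
80
5
9

Derivation:
After JOIN books (4 rows):
teams.yr | teams.city | books.price | books.name | books.id | books.yr
7 | DEN | 2 | alice | 50 | 7
2 | SF | 80 | eve | 50 | 2
2 | SF | 5 | gina | 90 | 2
2 | SF | 9 | frank | 3 | 2
After WHERE (3 rows):
teams.yr | teams.city | books.price | books.name | books.id | books.yr
2 | SF | 80 | eve | 50 | 2
2 | SF | 5 | gina | 90 | 2
2 | SF | 9 | frank | 3 | 2
After SELECT (3 rows):
books.price
80
5
9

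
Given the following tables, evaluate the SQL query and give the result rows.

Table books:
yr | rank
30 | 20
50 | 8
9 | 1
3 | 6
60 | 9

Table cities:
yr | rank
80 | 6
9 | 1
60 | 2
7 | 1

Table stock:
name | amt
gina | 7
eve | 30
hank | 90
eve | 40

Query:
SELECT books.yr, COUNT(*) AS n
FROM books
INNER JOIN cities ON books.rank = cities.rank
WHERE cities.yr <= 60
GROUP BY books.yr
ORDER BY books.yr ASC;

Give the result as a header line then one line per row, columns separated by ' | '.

After JOIN cities (3 rows):
books.yr | books.rank | cities.yr | cities.rank
9 | 1 | 9 | 1
9 | 1 | 7 | 1
3 | 6 | 80 | 6
After WHERE (2 rows):
books.yr | books.rank | cities.yr | cities.rank
9 | 1 | 9 | 1
9 | 1 | 7 | 1
After GROUP BY (1 rows):
books.yr | n
9 | 2
After ORDER BY (1 rows):
books.yr | n
9 | 2

== RESULT ==
books.yr | n
9 | 2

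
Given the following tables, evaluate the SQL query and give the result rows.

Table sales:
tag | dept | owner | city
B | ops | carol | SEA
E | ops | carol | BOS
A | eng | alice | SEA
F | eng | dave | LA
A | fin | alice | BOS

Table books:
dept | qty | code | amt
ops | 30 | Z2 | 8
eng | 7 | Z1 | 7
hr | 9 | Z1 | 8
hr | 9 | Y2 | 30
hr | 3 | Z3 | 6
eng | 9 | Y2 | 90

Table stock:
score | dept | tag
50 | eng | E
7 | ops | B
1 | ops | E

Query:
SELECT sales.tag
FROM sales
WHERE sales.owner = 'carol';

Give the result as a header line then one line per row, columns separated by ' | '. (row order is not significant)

== RESULT ==
sales.tag
B
E

Derivation:
After WHERE (2 rows):
sales.tag | sales.dept | sales.owner | sales.city
B | ops | carol | SEA
E | ops | carol | BOS
After SELECT (2 rows):
sales.tag
B
E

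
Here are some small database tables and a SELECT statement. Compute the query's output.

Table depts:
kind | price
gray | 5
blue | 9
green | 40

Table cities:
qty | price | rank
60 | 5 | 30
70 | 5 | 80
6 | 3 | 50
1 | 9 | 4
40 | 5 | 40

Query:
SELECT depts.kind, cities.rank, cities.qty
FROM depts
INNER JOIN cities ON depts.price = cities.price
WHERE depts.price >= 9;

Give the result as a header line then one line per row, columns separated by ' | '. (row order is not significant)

== RESULT ==
depts.kind | cities.rank | cities.qty
blue | 4 | 1

Derivation:
After JOIN cities (4 rows):
depts.kind | depts.price | cities.qty | cities.price | cities.rank
gray | 5 | 60 | 5 | 30
gray | 5 | 70 | 5 | 80
gray | 5 | 40 | 5 | 40
blue | 9 | 1 | 9 | 4
After WHERE (1 rows):
depts.kind | depts.price | cities.qty | cities.price | cities.rank
blue | 9 | 1 | 9 | 4
After SELECT (1 rows):
depts.kind | cities.rank | cities.qty
blue | 4 | 1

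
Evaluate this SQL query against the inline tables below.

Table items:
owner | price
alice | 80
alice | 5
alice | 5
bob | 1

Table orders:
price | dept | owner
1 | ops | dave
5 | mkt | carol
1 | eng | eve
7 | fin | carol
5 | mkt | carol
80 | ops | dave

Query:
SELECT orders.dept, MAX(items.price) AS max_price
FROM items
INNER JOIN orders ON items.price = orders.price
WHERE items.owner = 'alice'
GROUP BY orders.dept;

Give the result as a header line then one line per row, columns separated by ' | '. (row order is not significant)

== RESULT ==
orders.dept | max_price
ops | 80
mkt | 5

Derivation:
After JOIN orders (7 rows):
items.owner | items.price | orders.price | orders.dept | orders.owner
alice | 80 | 80 | ops | dave
alice | 5 | 5 | mkt | carol
alice | 5 | 5 | mkt | carol
alice | 5 | 5 | mkt | carol
alice | 5 | 5 | mkt | carol
bob | 1 | 1 | ops | dave
bob | 1 | 1 | eng | eve
After WHERE (5 rows):
items.owner | items.price | orders.price | orders.dept | orders.owner
alice | 80 | 80 | ops | dave
alice | 5 | 5 | mkt | carol
alice | 5 | 5 | mkt | carol
alice | 5 | 5 | mkt | carol
alice | 5 | 5 | mkt | carol
After GROUP BY (2 rows):
orders.dept | max_price
ops | 80
mkt | 5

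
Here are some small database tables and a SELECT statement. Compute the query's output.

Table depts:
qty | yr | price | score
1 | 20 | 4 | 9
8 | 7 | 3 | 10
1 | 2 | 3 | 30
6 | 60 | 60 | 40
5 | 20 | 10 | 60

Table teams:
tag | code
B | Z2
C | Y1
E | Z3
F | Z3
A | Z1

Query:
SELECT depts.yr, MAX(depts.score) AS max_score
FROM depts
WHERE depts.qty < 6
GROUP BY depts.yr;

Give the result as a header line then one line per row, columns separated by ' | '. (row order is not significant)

== RESULT ==
depts.yr | max_score
20 | 60
2 | 30

Derivation:
After WHERE (3 rows):
depts.qty | depts.yr | depts.price | depts.score
1 | 20 | 4 | 9
1 | 2 | 3 | 30
5 | 20 | 10 | 60
After GROUP BY (2 rows):
depts.yr | max_score
20 | 60
2 | 30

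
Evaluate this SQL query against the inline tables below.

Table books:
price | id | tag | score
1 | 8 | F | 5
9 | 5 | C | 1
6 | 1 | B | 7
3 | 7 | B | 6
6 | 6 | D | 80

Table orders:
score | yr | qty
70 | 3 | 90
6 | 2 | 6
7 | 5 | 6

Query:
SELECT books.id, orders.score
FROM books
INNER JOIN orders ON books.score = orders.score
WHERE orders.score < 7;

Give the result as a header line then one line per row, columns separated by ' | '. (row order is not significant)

== RESULT ==
books.id | orders.score
7 | 6

Derivation:
After JOIN orders (2 rows):
books.price | books.id | books.tag | books.score | orders.score | orders.yr | orders.qty
6 | 1 | B | 7 | 7 | 5 | 6
3 | 7 | B | 6 | 6 | 2 | 6
After WHERE (1 rows):
books.price | books.id | books.tag | books.score | orders.score | orders.yr | orders.qty
3 | 7 | B | 6 | 6 | 2 | 6
After SELECT (1 rows):
books.id | orders.score
7 | 6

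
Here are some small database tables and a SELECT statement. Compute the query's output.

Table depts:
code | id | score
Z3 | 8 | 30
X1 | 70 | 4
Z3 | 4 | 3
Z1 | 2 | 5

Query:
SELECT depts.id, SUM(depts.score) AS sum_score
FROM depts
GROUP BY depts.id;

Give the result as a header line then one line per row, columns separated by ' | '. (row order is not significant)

== RESULT ==
depts.id | sum_score
8 | 30
70 | 4
4 | 3
2 | 5

Derivation:
After GROUP BY (4 rows):
depts.id | sum_score
8 | 30
70 | 4
4 | 3
2 | 5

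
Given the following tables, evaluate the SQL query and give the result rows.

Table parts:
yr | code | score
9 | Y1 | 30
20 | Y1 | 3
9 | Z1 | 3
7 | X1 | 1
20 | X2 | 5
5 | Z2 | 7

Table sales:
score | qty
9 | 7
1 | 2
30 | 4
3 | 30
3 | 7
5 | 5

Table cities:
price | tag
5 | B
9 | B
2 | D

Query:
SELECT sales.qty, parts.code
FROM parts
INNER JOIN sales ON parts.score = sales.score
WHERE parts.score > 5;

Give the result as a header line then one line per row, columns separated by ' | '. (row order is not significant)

== RESULT ==
sales.qty | parts.code
4 | Y1

Derivation:
After JOIN sales (7 rows):
parts.yr | parts.code | parts.score | sales.score | sales.qty
9 | Y1 | 30 | 30 | 4
20 | Y1 | 3 | 3 | 30
20 | Y1 | 3 | 3 | 7
9 | Z1 | 3 | 3 | 30
9 | Z1 | 3 | 3 | 7
7 | X1 | 1 | 1 | 2
20 | X2 | 5 | 5 | 5
After WHERE (1 rows):
parts.yr | parts.code | parts.score | sales.score | sales.qty
9 | Y1 | 30 | 30 | 4
After SELECT (1 rows):
sales.qty | parts.code
4 | Y1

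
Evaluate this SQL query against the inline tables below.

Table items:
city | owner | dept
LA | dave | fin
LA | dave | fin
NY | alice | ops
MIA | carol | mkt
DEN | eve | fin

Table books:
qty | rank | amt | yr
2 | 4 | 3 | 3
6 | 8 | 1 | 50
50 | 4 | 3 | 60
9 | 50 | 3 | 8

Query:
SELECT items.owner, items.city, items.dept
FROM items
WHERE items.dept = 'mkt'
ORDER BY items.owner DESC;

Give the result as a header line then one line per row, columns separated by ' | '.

After WHERE (1 rows):
items.city | items.owner | items.dept
MIA | carol | mkt
After SELECT (1 rows):
items.owner | items.city | items.dept
carol | MIA | mkt
After ORDER BY (1 rows):
items.owner | items.city | items.dept
carol | MIA | mkt

== RESULT ==
items.owner | items.city | items.dept
carol | MIA | mkt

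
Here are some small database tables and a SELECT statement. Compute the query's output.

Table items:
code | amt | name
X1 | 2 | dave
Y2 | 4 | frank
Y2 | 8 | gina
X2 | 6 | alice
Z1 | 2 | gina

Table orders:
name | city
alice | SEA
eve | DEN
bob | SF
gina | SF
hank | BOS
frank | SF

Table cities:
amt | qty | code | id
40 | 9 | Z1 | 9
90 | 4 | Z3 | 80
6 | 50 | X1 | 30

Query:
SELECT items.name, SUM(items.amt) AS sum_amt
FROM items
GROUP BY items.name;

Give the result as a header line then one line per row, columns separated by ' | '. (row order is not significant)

== RESULT ==
items.name | sum_amt
dave | 2
frank | 4
gina | 10
alice | 6

Derivation:
After GROUP BY (4 rows):
items.name | sum_amt
dave | 2
frank | 4
gina | 10
alice | 6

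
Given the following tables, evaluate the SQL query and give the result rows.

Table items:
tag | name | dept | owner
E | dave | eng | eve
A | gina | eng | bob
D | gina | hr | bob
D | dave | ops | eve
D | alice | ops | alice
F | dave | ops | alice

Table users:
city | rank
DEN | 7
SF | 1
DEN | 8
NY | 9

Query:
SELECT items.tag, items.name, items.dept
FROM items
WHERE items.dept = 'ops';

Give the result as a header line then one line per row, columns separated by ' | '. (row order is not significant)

== RESULT ==
items.tag | items.name | items.dept
D | dave | ops
D | alice | ops
F | dave | ops

Derivation:
After WHERE (3 rows):
items.tag | items.name | items.dept | items.owner
D | dave | ops | eve
D | alice | ops | alice
F | dave | ops | alice
After SELECT (3 rows):
items.tag | items.name | items.dept
D | dave | ops
D | alice | ops
F | dave | ops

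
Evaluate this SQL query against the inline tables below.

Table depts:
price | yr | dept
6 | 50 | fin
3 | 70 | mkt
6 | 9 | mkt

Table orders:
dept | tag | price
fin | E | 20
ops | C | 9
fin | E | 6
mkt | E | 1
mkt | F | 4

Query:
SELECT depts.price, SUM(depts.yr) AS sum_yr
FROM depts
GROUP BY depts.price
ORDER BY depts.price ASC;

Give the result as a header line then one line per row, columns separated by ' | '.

After GROUP BY (2 rows):
depts.price | sum_yr
6 | 59
3 | 70
After ORDER BY (2 rows):
depts.price | sum_yr
3 | 70
6 | 59

== RESULT ==
depts.price | sum_yr
3 | 70
6 | 59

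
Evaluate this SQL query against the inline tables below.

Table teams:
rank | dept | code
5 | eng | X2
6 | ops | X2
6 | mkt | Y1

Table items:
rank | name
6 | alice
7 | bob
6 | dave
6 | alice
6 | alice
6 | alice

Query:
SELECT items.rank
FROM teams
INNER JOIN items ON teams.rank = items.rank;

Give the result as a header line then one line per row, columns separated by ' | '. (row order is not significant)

== RESULT ==
items.rank
6
6
6
6
6
6
6
6
6
6

Derivation:
After JOIN items (10 rows):
teams.rank | teams.dept | teams.code | items.rank | items.name
6 | ops | X2 | 6 | alice
6 | ops | X2 | 6 | dave
6 | ops | X2 | 6 | alice
6 | ops | X2 | 6 | alice
6 | ops | X2 | 6 | alice
6 | mkt | Y1 | 6 | alice
6 | mkt | Y1 | 6 | dave
6 | mkt | Y1 | 6 | alice
6 | mkt | Y1 | 6 | alice
6 | mkt | Y1 | 6 | alice
After SELECT (10 rows):
items.rank
6
6
6
6
6
6
6
6
6
6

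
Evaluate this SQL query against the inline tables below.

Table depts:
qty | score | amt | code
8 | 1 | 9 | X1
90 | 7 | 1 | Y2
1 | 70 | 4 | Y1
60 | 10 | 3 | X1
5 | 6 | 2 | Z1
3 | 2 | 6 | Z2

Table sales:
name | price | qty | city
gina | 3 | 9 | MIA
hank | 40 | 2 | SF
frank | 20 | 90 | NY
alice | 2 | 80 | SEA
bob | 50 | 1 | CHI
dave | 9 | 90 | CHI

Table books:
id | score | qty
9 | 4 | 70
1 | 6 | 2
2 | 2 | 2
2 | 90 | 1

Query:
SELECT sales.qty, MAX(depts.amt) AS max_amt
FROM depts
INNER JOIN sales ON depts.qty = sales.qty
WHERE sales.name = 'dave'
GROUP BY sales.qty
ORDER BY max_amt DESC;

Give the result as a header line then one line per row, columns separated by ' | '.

== RESULT ==
sales.qty | max_amt
90 | 1

Derivation:
After JOIN sales (3 rows):
depts.qty | depts.score | depts.amt | depts.code | sales.name | sales.price | sales.qty | sales.city
90 | 7 | 1 | Y2 | frank | 20 | 90 | NY
90 | 7 | 1 | Y2 | dave | 9 | 90 | CHI
1 | 70 | 4 | Y1 | bob | 50 | 1 | CHI
After WHERE (1 rows):
depts.qty | depts.score | depts.amt | depts.code | sales.name | sales.price | sales.qty | sales.city
90 | 7 | 1 | Y2 | dave | 9 | 90 | CHI
After GROUP BY (1 rows):
sales.qty | max_amt
90 | 1
After ORDER BY (1 rows):
sales.qty | max_amt
90 | 1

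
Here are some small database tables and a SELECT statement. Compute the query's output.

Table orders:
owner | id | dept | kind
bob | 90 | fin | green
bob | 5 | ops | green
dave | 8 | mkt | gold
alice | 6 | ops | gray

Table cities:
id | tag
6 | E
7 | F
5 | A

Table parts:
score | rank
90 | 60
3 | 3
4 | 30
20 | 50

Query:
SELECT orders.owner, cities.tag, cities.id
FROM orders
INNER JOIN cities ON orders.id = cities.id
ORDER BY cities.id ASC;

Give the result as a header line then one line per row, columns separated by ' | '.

== RESULT ==
orders.owner | cities.tag | cities.id
bob | A | 5
alice | E | 6

Derivation:
After JOIN cities (2 rows):
orders.owner | orders.id | orders.dept | orders.kind | cities.id | cities.tag
bob | 5 | ops | green | 5 | A
alice | 6 | ops | gray | 6 | E
After SELECT (2 rows):
orders.owner | cities.tag | cities.id
bob | A | 5
alice | E | 6
After ORDER BY (2 rows):
orders.owner | cities.tag | cities.id
bob | A | 5
alice | E | 6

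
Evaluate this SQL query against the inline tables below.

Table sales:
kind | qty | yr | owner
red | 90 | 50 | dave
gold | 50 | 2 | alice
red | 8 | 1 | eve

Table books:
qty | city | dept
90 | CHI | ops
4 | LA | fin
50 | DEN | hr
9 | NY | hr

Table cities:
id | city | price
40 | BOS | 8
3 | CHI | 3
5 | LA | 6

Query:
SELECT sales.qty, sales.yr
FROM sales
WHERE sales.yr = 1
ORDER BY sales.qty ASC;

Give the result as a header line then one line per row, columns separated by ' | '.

After WHERE (1 rows):
sales.kind | sales.qty | sales.yr | sales.owner
red | 8 | 1 | eve
After SELECT (1 rows):
sales.qty | sales.yr
8 | 1
After ORDER BY (1 rows):
sales.qty | sales.yr
8 | 1

== RESULT ==
sales.qty | sales.yr
8 | 1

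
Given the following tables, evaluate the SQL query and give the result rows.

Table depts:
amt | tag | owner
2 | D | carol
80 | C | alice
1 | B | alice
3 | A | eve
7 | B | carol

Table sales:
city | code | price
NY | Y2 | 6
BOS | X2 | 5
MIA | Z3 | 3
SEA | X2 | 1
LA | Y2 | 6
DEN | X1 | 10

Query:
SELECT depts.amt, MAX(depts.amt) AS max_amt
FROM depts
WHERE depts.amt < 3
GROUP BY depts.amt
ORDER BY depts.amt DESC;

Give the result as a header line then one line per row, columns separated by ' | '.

== RESULT ==
depts.amt | max_amt
2 | 2
1 | 1

Derivation:
After WHERE (2 rows):
depts.amt | depts.tag | depts.owner
2 | D | carol
1 | B | alice
After GROUP BY (2 rows):
depts.amt | max_amt
2 | 2
1 | 1
After ORDER BY (2 rows):
depts.amt | max_amt
2 | 2
1 | 1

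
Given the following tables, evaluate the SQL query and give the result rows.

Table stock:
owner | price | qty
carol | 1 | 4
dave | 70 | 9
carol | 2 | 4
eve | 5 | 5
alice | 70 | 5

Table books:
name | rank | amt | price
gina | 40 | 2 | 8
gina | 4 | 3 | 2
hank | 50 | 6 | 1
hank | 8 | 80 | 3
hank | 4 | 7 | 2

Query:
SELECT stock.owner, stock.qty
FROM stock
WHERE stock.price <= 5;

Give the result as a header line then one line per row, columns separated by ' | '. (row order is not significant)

== RESULT ==
stock.owner | stock.qty
carol | 4
carol | 4
eve | 5

Derivation:
After WHERE (3 rows):
stock.owner | stock.price | stock.qty
carol | 1 | 4
carol | 2 | 4
eve | 5 | 5
After SELECT (3 rows):
stock.owner | stock.qty
carol | 4
carol | 4
eve | 5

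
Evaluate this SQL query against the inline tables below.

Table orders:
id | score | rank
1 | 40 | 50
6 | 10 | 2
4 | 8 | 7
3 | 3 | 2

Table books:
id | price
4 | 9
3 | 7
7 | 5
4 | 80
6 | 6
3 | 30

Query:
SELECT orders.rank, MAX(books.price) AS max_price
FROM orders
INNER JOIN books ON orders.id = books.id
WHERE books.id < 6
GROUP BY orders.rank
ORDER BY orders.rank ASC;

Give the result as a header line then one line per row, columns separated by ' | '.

After JOIN books (5 rows):
orders.id | orders.score | orders.rank | books.id | books.price
6 | 10 | 2 | 6 | 6
4 | 8 | 7 | 4 | 9
4 | 8 | 7 | 4 | 80
3 | 3 | 2 | 3 | 7
3 | 3 | 2 | 3 | 30
After WHERE (4 rows):
orders.id | orders.score | orders.rank | books.id | books.price
4 | 8 | 7 | 4 | 9
4 | 8 | 7 | 4 | 80
3 | 3 | 2 | 3 | 7
3 | 3 | 2 | 3 | 30
After GROUP BY (2 rows):
orders.rank | max_price
7 | 80
2 | 30
After ORDER BY (2 rows):
orders.rank | max_price
2 | 30
7 | 80

== RESULT ==
orders.rank | max_price
2 | 30
7 | 80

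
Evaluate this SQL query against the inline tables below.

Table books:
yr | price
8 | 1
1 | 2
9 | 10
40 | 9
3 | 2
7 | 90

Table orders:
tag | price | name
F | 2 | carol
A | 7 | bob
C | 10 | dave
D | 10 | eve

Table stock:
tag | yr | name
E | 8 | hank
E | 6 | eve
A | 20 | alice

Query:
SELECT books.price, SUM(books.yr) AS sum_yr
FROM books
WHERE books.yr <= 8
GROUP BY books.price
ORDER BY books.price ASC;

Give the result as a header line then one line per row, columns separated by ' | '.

== RESULT ==
books.price | sum_yr
1 | 8
2 | 4
90 | 7

Derivation:
After WHERE (4 rows):
books.yr | books.price
8 | 1
1 | 2
3 | 2
7 | 90
After GROUP BY (3 rows):
books.price | sum_yr
1 | 8
2 | 4
90 | 7
After ORDER BY (3 rows):
books.price | sum_yr
1 | 8
2 | 4
90 | 7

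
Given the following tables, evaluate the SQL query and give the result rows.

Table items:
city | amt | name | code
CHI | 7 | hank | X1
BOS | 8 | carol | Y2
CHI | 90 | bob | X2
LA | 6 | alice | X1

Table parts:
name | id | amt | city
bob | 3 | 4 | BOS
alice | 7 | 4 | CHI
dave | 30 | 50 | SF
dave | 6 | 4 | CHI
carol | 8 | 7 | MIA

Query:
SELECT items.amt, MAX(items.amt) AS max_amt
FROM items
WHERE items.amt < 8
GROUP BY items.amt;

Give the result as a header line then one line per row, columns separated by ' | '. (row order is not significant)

After WHERE (2 rows):
items.city | items.amt | items.name | items.code
CHI | 7 | hank | X1
LA | 6 | alice | X1
After GROUP BY (2 rows):
items.amt | max_amt
7 | 7
6 | 6

== RESULT ==
items.amt | max_amt
7 | 7
6 | 6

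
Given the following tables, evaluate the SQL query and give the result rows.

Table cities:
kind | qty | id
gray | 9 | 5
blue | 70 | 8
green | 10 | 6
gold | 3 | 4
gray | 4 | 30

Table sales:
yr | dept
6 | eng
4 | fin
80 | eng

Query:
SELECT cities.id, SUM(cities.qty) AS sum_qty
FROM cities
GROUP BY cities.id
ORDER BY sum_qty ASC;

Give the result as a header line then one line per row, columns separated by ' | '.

== RESULT ==
cities.id | sum_qty
4 | 3
30 | 4
5 | 9
6 | 10
8 | 70

Derivation:
After GROUP BY (5 rows):
cities.id | sum_qty
5 | 9
8 | 70
6 | 10
4 | 3
30 | 4
After ORDER BY (5 rows):
cities.id | sum_qty
4 | 3
30 | 4
5 | 9
6 | 10
8 | 70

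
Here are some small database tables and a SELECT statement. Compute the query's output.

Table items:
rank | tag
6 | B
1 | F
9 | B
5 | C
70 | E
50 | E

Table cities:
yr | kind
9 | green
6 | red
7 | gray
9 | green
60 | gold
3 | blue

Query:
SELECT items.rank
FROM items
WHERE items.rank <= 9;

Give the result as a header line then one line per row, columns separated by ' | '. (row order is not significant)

After WHERE (4 rows):
items.rank | items.tag
6 | B
1 | F
9 | B
5 | C
After SELECT (4 rows):
items.rank
6
1
9
5

== RESULT ==
items.rank
6
1
9
5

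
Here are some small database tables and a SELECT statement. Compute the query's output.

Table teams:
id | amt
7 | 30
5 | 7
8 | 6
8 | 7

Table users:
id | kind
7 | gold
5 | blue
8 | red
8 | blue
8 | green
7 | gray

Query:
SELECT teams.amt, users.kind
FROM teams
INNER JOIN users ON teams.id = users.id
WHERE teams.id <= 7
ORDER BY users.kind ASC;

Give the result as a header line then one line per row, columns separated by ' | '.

After JOIN users (9 rows):
teams.id | teams.amt | users.id | users.kind
7 | 30 | 7 | gold
7 | 30 | 7 | gray
5 | 7 | 5 | blue
8 | 6 | 8 | red
8 | 6 | 8 | blue
8 | 6 | 8 | green
8 | 7 | 8 | red
8 | 7 | 8 | blue
8 | 7 | 8 | green
After WHERE (3 rows):
teams.id | teams.amt | users.id | users.kind
7 | 30 | 7 | gold
7 | 30 | 7 | gray
5 | 7 | 5 | blue
After SELECT (3 rows):
teams.amt | users.kind
30 | gold
30 | gray
7 | blue
After ORDER BY (3 rows):
teams.amt | users.kind
7 | blue
30 | gold
30 | gray

== RESULT ==
teams.amt | users.kind
7 | blue
30 | gold
30 | gray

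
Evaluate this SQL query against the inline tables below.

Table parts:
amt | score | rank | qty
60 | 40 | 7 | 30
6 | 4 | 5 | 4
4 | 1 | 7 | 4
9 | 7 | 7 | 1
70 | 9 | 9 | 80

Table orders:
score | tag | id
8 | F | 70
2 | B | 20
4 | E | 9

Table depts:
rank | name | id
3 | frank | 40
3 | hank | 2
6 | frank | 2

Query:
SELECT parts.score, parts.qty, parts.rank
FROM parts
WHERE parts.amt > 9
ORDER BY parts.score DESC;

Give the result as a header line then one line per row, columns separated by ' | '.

After WHERE (2 rows):
parts.amt | parts.score | parts.rank | parts.qty
60 | 40 | 7 | 30
70 | 9 | 9 | 80
After SELECT (2 rows):
parts.score | parts.qty | parts.rank
40 | 30 | 7
9 | 80 | 9
After ORDER BY (2 rows):
parts.score | parts.qty | parts.rank
40 | 30 | 7
9 | 80 | 9

== RESULT ==
parts.score | parts.qty | parts.rank
40 | 30 | 7
9 | 80 | 9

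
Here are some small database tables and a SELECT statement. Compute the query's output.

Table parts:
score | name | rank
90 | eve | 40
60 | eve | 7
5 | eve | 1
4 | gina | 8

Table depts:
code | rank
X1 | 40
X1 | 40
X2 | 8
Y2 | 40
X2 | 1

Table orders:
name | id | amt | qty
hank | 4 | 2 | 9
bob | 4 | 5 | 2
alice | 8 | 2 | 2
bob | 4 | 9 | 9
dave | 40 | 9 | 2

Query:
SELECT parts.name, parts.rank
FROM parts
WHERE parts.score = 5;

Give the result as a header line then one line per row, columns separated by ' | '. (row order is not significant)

== RESULT ==
parts.name | parts.rank
eve | 1

Derivation:
After WHERE (1 rows):
parts.score | parts.name | parts.rank
5 | eve | 1
After SELECT (1 rows):
parts.name | parts.rank
eve | 1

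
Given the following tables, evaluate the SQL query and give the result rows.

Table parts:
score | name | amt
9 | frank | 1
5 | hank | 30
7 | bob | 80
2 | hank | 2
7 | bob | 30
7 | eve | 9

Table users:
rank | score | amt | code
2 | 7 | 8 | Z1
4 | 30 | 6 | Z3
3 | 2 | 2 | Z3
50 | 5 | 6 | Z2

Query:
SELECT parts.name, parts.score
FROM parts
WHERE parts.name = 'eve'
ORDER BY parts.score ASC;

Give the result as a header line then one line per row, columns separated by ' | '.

== RESULT ==
parts.name | parts.score
eve | 7

Derivation:
After WHERE (1 rows):
parts.score | parts.name | parts.amt
7 | eve | 9
After SELECT (1 rows):
parts.name | parts.score
eve | 7
After ORDER BY (1 rows):
parts.name | parts.score
eve | 7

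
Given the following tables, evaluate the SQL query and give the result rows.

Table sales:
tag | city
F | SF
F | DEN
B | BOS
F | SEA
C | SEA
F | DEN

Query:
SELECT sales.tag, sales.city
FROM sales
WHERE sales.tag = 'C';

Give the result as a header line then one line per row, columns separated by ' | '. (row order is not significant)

After WHERE (1 rows):
sales.tag | sales.city
C | SEA
After SELECT (1 rows):
sales.tag | sales.city
C | SEA

== RESULT ==
sales.tag | sales.city
C | SEA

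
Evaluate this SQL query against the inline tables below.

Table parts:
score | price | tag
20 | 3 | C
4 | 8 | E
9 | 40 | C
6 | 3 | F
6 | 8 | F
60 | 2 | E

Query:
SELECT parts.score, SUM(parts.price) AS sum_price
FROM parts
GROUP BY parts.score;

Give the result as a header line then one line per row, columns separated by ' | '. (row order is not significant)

After GROUP BY (5 rows):
parts.score | sum_price
20 | 3
4 | 8
9 | 40
6 | 11
60 | 2

== RESULT ==
parts.score | sum_price
20 | 3
4 | 8
9 | 40
6 | 11
60 | 2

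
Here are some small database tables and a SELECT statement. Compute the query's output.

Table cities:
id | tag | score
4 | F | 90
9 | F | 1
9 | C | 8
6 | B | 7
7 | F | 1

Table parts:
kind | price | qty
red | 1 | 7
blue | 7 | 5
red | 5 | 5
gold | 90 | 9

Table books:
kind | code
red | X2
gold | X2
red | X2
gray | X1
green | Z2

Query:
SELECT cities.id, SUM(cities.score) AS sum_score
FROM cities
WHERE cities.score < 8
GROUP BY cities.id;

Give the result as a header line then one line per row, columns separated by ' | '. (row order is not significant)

After WHERE (3 rows):
cities.id | cities.tag | cities.score
9 | F | 1
6 | B | 7
7 | F | 1
After GROUP BY (3 rows):
cities.id | sum_score
9 | 1
6 | 7
7 | 1

== RESULT ==
cities.id | sum_score
9 | 1
6 | 7
7 | 1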